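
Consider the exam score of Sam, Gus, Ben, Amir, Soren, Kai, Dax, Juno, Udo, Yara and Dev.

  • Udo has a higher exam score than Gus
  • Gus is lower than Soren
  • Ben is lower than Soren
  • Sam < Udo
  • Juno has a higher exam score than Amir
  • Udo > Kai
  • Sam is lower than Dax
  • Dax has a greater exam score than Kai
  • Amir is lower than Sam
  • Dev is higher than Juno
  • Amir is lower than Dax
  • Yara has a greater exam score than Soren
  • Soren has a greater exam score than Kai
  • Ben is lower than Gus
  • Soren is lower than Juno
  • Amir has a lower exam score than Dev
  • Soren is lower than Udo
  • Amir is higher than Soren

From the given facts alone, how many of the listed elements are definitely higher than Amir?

5

From Amir the given relations immediately reach Sam, Juno, Dev, Dax.
From those, Udo — 5 in total.
Nothing else is reachable above Amir; 5 in all.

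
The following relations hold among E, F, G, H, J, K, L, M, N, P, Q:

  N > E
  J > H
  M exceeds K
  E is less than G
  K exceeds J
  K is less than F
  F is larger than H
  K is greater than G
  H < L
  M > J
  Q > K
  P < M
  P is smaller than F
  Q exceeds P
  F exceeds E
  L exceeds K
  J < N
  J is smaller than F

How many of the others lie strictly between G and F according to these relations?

The relations place G below F. An element lies strictly between them when it is forced above G and also forced below F.
Above G: {K, L, Q, M}. Below F: {E, H, P, J, K}.
Intersection: {K} — 1.

1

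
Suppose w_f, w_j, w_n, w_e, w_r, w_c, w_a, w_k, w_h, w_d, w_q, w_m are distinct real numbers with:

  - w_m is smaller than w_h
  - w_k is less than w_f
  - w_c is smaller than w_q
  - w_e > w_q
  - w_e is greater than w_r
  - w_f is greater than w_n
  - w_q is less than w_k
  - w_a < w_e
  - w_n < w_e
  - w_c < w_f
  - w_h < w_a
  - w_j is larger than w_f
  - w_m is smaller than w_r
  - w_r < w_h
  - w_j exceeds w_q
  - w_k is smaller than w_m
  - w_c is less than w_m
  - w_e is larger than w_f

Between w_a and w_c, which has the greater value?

w_c < w_q and w_q < w_k give w_c < w_k.
With w_k < w_m: w_c < w_q < w_k < w_m.
Then w_m < w_r extends the chain to w_r.
With w_r < w_h: w_c < w_q < w_k < w_m < w_r < w_h.
Then w_h < w_a extends the chain to w_a.
So w_c < w_a; w_a is the larger of the two.

w_a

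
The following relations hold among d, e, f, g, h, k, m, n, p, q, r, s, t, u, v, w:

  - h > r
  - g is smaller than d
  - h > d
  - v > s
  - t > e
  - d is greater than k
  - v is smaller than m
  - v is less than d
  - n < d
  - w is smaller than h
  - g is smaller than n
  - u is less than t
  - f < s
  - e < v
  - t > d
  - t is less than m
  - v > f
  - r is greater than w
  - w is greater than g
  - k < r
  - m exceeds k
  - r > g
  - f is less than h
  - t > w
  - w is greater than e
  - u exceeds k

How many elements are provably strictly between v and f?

The relations place f below v. An element lies strictly between them when it is forced above f and also forced below v.
Above f: {s, d, t, h, m}. Below v: {e, s}.
Intersection: {s} — 1.

1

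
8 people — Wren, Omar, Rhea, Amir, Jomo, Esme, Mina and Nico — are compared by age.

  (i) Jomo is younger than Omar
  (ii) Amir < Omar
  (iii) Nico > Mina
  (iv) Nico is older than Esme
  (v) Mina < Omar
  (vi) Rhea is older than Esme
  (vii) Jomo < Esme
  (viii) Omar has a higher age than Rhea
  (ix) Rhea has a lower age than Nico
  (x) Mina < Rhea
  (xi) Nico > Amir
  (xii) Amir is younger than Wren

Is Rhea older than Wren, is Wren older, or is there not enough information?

Following every chain through Rhea: above Rhea we get Omar, Nico; below Rhea we get Jomo, Mina, Esme.
Wren is not reached, and no chain runs the other way from Wren to Rhea.
So the given relations leave the order of Rhea and Wren undetermined.

undetermined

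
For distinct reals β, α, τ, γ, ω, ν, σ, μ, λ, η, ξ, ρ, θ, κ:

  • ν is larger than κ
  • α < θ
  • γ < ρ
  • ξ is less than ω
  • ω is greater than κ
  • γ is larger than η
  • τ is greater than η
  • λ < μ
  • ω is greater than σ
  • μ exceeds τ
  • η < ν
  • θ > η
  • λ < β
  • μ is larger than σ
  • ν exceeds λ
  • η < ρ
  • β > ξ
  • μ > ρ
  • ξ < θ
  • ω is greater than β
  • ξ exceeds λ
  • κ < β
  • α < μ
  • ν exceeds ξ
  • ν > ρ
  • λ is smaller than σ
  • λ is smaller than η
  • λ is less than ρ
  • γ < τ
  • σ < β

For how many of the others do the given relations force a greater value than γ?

4

Directly above γ: ρ, τ.
One step further: ν, μ (4 so far).
Nothing else is reachable above γ; 4 in all.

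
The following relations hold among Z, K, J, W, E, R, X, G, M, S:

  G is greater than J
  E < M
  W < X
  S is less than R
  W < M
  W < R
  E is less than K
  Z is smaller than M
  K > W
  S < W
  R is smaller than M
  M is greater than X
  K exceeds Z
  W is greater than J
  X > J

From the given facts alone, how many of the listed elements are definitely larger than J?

6

From J the given relations immediately reach W, X, G.
From those, R, K, M — 6 in total.
No other element is forced above J by the given relations, so the count is 6.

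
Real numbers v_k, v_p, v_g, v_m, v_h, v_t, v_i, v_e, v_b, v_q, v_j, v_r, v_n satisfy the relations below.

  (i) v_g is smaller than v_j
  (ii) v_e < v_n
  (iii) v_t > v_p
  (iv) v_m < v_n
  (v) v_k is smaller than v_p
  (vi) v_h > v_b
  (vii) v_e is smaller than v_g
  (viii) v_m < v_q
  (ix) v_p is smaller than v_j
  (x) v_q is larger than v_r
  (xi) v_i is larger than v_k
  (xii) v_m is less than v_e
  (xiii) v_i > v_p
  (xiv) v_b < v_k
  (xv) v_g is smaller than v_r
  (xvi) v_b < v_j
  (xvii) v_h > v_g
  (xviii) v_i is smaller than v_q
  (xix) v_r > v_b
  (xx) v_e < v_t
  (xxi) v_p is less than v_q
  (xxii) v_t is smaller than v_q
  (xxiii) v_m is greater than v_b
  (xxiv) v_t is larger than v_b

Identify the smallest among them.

v_b

v_m is not least since v_b < v_m; v_e is not least since v_m < v_e; v_k is not least since v_b < v_k; v_p is not least since v_k < v_p; v_t is not least since v_b < v_t; v_i is not least since v_p < v_i; v_g is not least since v_e < v_g; v_r is not least since v_b < v_r; v_h is not least since v_g < v_h; v_q is not least since v_t < v_q; v_n is not least since v_e < v_n; v_j is not least since v_p < v_j.
Only v_b has nothing below it, so v_b is the smallest.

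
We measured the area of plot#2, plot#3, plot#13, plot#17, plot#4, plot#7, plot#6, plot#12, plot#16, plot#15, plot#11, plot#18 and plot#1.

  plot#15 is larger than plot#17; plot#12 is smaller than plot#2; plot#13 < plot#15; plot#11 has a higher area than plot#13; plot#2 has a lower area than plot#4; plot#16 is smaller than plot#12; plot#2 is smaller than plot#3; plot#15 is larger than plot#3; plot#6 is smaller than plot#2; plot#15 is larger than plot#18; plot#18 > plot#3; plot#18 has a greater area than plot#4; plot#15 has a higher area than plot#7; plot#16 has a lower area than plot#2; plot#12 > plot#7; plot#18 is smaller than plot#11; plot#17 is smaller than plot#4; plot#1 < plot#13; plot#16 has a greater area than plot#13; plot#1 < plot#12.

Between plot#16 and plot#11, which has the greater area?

plot#11

plot#16 < plot#12 and plot#12 < plot#2 give plot#16 < plot#2.
With plot#2 < plot#4: plot#16 < plot#12 < plot#2 < plot#4.
Then plot#4 < plot#18 extends the chain to plot#18.
With plot#18 < plot#11: plot#16 < plot#12 < plot#2 < plot#4 < plot#18 < plot#11.
So plot#16 < plot#11; plot#11 is the larger of the two.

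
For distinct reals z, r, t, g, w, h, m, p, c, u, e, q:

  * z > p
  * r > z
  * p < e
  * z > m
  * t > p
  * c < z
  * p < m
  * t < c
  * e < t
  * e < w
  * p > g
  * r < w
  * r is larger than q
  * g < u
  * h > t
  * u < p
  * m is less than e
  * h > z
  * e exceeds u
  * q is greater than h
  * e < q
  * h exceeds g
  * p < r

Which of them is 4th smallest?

Chaining the given pairs: g < u < p < m < e < t < c < z < h < q < r < w.
The 4th smallest is m.

m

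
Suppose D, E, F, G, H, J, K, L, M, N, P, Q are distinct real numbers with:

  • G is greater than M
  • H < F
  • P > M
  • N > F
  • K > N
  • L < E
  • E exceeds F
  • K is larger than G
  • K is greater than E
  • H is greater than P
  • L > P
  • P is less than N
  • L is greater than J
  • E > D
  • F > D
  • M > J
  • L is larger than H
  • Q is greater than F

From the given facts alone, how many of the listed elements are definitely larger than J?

The elements the relations force above J are M, P, G, H, L, F, Q, N, E, K — no chain reaches any other.
That is 10.

10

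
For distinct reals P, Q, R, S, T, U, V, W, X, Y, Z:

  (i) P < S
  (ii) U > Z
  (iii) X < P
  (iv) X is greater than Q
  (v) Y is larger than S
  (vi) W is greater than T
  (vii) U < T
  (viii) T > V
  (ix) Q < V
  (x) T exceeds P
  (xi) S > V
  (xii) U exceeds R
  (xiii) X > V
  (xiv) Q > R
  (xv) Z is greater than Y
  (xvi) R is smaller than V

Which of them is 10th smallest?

T

The consecutive relations fix a unique order: R < Q < V < X < P < S < Y < Z < U < T < W.
Counting 10 from the smallest end gives T.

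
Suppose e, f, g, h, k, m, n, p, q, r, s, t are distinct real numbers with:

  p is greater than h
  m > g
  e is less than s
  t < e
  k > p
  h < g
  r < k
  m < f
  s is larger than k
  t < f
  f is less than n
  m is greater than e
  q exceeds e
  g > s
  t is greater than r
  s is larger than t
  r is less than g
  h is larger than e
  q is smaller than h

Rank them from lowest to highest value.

The consecutive links are each given: r < t; t < e; e < q; q < h; h < p; p < k; k < s; s < g; g < m; m < f; f < n.

r < t < e < q < h < p < k < s < g < m < f < n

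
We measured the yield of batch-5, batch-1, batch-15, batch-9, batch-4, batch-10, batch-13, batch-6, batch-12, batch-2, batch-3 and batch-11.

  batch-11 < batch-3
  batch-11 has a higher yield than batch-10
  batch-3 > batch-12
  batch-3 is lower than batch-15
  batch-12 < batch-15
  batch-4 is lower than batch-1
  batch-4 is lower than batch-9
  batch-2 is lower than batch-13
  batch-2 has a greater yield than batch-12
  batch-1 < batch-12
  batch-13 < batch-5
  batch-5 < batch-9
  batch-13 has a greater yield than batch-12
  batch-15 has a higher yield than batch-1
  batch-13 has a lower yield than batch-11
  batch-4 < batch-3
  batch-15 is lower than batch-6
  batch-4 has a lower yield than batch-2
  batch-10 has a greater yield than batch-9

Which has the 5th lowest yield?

batch-13

Chaining the given pairs: batch-4 < batch-1 < batch-12 < batch-2 < batch-13 < batch-5 < batch-9 < batch-10 < batch-11 < batch-3 < batch-15 < batch-6.
Counting 5 from the smallest end gives batch-13.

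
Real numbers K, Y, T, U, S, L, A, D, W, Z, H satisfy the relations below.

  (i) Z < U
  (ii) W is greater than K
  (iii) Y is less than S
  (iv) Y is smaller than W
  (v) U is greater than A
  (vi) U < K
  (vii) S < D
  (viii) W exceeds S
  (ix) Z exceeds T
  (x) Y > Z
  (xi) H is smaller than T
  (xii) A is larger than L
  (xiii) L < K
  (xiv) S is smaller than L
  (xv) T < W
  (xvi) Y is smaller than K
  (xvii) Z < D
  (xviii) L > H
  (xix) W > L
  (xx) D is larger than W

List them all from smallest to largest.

H < T < Z < Y < S < L < A < U < K < W < D

The consecutive links are each given: H < T; T < Z; Z < Y; Y < S; S < L; L < A; A < U; U < K; K < W; W < D.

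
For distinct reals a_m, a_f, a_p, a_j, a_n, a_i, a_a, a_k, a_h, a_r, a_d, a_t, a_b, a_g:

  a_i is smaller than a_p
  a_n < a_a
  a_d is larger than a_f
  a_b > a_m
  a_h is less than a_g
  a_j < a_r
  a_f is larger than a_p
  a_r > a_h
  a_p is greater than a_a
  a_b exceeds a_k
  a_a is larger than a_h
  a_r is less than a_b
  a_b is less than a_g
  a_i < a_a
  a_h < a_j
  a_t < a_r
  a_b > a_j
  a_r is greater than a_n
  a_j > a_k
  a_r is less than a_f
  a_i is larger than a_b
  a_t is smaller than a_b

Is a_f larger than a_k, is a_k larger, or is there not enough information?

a_f

a_k < a_j and a_j < a_r give a_k < a_r.
Then a_r < a_b extends the chain to a_b.
Then a_b < a_i extends the chain to a_i.
With a_i < a_a: a_k < a_j < a_r < a_b < a_i < a_a.
Then a_a < a_p extends the chain to a_p.
Then a_p < a_f extends the chain to a_f.
So a_f is larger.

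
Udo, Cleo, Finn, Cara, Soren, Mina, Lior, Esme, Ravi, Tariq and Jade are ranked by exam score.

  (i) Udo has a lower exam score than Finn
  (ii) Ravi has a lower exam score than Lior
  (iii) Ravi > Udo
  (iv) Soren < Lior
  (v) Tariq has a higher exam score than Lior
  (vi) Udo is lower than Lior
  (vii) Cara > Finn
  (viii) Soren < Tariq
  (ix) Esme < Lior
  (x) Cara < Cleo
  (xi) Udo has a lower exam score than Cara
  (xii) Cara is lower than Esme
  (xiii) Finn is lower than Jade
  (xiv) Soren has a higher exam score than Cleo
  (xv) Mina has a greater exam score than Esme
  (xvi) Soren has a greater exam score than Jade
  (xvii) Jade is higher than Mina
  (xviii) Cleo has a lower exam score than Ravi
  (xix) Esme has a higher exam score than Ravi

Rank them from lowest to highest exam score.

Udo < Finn < Cara < Cleo < Ravi < Esme < Mina < Jade < Soren < Lior < Tariq

The consecutive links are each given: Udo < Finn; Finn < Cara; Cara < Cleo; Cleo < Ravi; Ravi < Esme; Esme < Mina; Mina < Jade; Jade < Soren; Soren < Lior; Lior < Tariq.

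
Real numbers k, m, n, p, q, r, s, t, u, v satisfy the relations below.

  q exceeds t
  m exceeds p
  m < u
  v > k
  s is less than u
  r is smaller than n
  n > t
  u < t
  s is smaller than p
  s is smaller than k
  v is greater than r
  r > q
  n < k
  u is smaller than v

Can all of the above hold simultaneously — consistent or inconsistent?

consistent

The single ordering s < p < m < u < t < q < r < n < k < v satisfies every listed relation, so no contradiction arises.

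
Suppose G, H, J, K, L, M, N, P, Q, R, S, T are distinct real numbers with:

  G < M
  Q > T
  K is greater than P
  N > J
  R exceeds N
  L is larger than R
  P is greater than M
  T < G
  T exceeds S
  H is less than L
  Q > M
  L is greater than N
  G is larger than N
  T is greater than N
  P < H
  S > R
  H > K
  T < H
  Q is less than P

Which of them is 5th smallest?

T

The consecutive relations fix a unique order: J < N < R < S < T < G < M < Q < P < K < H < L.
Counting 5 from the smallest end gives T.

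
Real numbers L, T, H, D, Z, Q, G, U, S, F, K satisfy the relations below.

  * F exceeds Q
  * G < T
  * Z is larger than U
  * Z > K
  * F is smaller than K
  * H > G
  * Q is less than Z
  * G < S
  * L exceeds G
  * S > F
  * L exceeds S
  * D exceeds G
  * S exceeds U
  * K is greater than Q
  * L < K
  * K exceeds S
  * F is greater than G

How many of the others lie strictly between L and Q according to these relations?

The relations place Q below L. An element lies strictly between them when it is forced above Q and also forced below L.
Above Q: {F, S, K, Z}. Below L: {G, U, F, S}.
Intersection: {F, S} — 2.

2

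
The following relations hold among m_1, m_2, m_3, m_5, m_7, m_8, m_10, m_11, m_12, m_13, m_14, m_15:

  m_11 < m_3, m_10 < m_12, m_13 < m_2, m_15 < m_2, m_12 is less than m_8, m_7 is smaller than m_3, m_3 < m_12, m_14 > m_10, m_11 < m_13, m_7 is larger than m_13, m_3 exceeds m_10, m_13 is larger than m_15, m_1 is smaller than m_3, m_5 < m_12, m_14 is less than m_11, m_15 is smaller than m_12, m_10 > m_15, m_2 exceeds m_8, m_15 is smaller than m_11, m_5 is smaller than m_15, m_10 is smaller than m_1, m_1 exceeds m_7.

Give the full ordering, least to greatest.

m_5 < m_15 < m_10 < m_14 < m_11 < m_13 < m_7 < m_1 < m_3 < m_12 < m_8 < m_2

Each adjacent pair is fixed by a given relation: m_5 < m_15; m_15 < m_10; m_10 < m_14; m_14 < m_11; m_11 < m_13; m_13 < m_7; m_7 < m_1; m_1 < m_3; m_3 < m_12; m_12 < m_8; m_8 < m_2. Chaining them end to end gives the full order.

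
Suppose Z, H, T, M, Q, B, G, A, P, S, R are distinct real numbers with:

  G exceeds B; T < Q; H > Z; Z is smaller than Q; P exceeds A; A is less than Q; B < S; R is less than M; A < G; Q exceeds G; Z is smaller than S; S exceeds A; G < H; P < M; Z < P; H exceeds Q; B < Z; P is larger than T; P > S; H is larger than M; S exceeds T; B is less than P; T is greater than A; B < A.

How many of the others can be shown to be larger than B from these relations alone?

Directly above B: A, G, Z, S, P.
One step further: T, Q, M, H (9 so far).
Nothing else is reachable above B; 9 in all.

9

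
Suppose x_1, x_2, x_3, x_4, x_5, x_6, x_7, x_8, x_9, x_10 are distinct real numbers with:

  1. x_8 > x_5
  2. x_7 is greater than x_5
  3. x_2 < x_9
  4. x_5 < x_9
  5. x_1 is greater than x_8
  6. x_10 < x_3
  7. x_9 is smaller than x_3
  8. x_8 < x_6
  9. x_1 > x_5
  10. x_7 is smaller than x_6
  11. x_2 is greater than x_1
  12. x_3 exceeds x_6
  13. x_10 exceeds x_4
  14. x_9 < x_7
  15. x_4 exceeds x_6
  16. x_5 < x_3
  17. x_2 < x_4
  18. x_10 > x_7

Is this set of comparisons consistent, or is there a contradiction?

consistent

Every relation is compatible with x_5 < x_8 < x_1 < x_2 < x_9 < x_7 < x_6 < x_4 < x_10 < x_3; the set is consistent.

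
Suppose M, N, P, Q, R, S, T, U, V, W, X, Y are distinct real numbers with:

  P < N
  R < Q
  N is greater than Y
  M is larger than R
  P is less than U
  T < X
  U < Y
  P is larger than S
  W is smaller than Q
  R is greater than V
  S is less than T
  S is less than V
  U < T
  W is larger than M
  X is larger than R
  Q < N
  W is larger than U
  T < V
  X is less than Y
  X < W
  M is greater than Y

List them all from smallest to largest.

The consecutive links are each given: S < P; P < U; U < T; T < V; V < R; R < X; X < Y; Y < M; M < W; W < Q; Q < N.

S < P < U < T < V < R < X < Y < M < W < Q < N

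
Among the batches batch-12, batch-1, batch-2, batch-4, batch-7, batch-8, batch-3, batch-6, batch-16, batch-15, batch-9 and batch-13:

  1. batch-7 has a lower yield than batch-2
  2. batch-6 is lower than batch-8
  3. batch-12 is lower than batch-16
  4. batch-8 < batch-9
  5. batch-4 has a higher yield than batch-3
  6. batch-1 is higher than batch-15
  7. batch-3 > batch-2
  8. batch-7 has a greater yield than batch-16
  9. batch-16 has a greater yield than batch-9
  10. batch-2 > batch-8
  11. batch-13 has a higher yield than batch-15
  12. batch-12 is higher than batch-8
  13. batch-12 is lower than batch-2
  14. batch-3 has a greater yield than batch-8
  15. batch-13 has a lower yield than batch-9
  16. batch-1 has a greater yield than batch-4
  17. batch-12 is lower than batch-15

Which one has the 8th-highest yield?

Piecing the relations together gives one ordering: batch-6 < batch-8 < batch-12 < batch-15 < batch-13 < batch-9 < batch-16 < batch-7 < batch-2 < batch-3 < batch-4 < batch-1.
The 8th largest is batch-13.

batch-13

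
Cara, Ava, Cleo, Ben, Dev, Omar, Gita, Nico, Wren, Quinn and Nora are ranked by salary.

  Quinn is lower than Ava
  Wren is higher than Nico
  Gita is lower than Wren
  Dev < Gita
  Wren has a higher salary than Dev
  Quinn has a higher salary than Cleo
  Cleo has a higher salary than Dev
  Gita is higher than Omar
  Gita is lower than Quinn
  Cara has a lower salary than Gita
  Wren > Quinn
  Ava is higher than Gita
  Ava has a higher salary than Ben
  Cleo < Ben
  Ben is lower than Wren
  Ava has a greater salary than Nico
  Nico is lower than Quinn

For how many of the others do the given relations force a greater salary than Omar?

From Omar the given relations immediately reach Gita.
From those, Quinn, Ava, Wren — 4 in total.
Nothing else is reachable above Omar; 4 in all.

4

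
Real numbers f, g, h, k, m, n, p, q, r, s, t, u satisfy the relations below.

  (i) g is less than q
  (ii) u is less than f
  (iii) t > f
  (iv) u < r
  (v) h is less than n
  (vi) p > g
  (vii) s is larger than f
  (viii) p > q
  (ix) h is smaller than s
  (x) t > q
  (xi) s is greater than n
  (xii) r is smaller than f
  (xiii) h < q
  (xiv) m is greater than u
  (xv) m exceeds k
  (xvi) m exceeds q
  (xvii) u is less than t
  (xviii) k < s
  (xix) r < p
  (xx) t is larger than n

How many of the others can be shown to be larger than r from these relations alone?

4

The elements the relations force above r are p, f, t, s — no chain reaches any other.
That is 4.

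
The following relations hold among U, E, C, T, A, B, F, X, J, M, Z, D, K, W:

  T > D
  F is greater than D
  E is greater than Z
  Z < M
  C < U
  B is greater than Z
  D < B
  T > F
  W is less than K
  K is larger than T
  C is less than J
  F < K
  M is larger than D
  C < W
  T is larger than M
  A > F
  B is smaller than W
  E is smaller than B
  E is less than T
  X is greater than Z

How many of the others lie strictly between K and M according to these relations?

1

The relations place M below K. An element lies strictly between them when it is forced above M and also forced below K.
Above M: {T}. Below K: {D, C, Z, E, F, B, T, W}.
Intersection: {T} — 1.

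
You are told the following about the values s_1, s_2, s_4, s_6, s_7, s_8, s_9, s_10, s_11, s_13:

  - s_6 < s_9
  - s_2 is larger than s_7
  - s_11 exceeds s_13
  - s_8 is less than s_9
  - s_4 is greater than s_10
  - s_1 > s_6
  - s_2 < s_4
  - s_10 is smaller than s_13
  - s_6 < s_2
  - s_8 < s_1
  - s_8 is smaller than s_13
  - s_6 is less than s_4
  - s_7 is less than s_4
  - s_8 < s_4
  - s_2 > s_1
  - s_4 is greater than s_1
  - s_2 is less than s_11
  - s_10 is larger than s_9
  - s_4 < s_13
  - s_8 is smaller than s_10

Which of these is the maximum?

s_11

s_8 is not greatest since s_8 < s_13; s_6 is not greatest since s_6 < s_1; s_7 is not greatest since s_7 < s_2; s_1 is not greatest since s_1 < s_4; s_9 is not greatest since s_9 < s_10; s_2 is not greatest since s_2 < s_4; s_10 is not greatest since s_10 < s_13; s_4 is not greatest since s_4 < s_13; s_13 is not greatest since s_13 < s_11.
Only s_11 has nothing above it, so s_11 is the maximum.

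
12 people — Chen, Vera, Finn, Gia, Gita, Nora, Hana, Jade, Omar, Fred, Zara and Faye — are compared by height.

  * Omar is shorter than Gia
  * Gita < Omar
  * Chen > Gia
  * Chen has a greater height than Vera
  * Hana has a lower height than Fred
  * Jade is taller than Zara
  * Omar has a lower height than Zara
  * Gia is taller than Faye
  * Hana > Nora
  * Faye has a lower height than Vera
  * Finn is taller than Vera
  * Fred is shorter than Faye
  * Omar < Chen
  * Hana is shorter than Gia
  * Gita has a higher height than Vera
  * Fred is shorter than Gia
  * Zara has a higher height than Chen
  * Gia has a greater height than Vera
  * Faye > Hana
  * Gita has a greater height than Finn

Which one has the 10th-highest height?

Piecing the relations together gives one ordering: Nora < Hana < Fred < Faye < Vera < Finn < Gita < Omar < Gia < Chen < Zara < Jade.
The 10th largest is Fred.

Fred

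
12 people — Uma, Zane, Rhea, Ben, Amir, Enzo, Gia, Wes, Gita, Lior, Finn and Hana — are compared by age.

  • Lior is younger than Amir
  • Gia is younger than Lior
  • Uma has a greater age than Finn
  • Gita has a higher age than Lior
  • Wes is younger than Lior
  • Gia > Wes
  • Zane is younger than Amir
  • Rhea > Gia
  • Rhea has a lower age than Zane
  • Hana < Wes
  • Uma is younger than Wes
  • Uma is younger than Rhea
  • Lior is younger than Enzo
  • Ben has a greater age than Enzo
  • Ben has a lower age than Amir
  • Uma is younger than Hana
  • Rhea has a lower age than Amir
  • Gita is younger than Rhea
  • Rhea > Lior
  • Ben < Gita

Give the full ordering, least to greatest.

Each adjacent pair is fixed by a given relation: Finn < Uma; Uma < Hana; Hana < Wes; Wes < Gia; Gia < Lior; Lior < Enzo; Enzo < Ben; Ben < Gita; Gita < Rhea; Rhea < Zane; Zane < Amir. Chaining them end to end gives the full order.

Finn < Uma < Hana < Wes < Gia < Lior < Enzo < Ben < Gita < Rhea < Zane < Amir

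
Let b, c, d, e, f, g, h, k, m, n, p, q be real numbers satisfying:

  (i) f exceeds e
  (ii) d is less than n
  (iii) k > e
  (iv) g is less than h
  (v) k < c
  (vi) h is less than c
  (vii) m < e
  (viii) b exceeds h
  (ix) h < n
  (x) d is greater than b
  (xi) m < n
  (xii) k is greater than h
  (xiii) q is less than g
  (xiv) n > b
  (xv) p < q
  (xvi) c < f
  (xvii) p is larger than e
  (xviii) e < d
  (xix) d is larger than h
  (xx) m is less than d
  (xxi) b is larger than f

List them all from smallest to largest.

m < e < p < q < g < h < k < c < f < b < d < n

Each adjacent pair is fixed by a given relation: m < e; e < p; p < q; q < g; g < h; h < k; k < c; c < f; f < b; b < d; d < n. Chaining them end to end gives the full order.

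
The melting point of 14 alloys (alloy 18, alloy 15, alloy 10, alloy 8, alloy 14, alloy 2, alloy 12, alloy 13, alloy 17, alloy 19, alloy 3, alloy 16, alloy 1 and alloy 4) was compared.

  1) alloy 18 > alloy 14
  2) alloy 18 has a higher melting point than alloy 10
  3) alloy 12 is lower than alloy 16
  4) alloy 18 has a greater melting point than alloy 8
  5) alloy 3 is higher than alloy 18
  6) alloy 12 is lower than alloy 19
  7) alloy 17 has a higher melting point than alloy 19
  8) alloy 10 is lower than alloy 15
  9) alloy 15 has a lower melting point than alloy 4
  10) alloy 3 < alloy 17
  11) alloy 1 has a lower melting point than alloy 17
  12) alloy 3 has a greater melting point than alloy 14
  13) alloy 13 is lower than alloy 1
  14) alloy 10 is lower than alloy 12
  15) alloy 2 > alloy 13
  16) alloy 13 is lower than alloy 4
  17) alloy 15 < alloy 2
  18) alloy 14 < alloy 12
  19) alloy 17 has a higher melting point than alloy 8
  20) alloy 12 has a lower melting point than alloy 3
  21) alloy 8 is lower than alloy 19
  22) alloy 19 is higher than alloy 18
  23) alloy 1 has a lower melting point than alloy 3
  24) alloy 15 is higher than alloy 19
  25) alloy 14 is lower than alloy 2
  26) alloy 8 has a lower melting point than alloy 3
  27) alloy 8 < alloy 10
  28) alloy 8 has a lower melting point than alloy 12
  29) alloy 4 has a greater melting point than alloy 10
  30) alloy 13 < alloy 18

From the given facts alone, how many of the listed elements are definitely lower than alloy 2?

The elements the relations force below alloy 2 are alloy 8, alloy 14, alloy 13, alloy 10, alloy 12, alloy 18, alloy 19, alloy 15 — no chain reaches any other.
That is 8.

8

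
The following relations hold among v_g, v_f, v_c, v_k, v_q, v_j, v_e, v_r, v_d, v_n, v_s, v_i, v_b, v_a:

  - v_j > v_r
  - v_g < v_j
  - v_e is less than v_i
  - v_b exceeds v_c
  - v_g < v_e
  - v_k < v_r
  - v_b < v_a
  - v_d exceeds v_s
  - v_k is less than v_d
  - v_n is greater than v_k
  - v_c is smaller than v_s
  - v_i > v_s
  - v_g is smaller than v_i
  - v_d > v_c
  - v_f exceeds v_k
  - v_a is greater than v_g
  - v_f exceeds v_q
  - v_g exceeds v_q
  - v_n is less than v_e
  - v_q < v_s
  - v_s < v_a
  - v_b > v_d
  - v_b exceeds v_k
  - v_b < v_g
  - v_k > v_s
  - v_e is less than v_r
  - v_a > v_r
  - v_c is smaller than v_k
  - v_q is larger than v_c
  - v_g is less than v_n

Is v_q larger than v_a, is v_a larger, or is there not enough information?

v_q < v_s and v_s < v_k give v_q < v_k.
With v_k < v_d: v_q < v_s < v_k < v_d.
With v_d < v_b: v_q < v_s < v_k < v_d < v_b.
With v_b < v_g: v_q < v_s < v_k < v_d < v_b < v_g.
With v_g < v_n: v_q < v_s < v_k < v_d < v_b < v_g < v_n.
With v_n < v_e: v_q < v_s < v_k < v_d < v_b < v_g < v_n < v_e.
Then v_e < v_r extends the chain to v_r.
Then v_r < v_a extends the chain to v_a.
So v_a is larger.

v_a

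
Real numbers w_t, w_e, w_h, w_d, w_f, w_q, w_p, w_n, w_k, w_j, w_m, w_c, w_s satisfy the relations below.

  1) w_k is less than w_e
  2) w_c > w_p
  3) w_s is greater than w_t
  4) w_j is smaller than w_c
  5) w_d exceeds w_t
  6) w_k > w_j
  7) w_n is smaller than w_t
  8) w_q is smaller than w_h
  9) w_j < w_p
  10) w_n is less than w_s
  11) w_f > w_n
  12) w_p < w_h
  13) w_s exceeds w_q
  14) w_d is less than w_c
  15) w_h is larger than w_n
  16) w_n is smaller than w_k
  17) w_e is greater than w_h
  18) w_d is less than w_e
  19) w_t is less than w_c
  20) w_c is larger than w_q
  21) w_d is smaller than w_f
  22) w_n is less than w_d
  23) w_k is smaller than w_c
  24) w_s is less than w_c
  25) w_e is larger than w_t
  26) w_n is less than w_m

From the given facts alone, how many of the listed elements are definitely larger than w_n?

9

Directly above w_n: w_t, w_k, w_s, w_d, w_f, w_h, w_m.
One step further: w_c, w_e (9 so far).
No other element is forced above w_n by the given relations, so the count is 9.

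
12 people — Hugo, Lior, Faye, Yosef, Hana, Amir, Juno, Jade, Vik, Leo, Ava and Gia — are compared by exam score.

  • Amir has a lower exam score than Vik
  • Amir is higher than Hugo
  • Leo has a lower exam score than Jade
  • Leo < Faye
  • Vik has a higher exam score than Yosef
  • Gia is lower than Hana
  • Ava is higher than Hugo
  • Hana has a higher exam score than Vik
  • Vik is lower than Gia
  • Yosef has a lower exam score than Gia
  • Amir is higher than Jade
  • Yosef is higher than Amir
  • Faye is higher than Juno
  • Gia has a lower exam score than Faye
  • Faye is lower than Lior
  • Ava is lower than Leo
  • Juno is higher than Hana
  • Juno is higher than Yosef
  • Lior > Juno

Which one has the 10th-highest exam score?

Piecing the relations together gives one ordering: Hugo < Ava < Leo < Jade < Amir < Yosef < Vik < Gia < Hana < Juno < Faye < Lior.
The 10th largest is Leo.

Leo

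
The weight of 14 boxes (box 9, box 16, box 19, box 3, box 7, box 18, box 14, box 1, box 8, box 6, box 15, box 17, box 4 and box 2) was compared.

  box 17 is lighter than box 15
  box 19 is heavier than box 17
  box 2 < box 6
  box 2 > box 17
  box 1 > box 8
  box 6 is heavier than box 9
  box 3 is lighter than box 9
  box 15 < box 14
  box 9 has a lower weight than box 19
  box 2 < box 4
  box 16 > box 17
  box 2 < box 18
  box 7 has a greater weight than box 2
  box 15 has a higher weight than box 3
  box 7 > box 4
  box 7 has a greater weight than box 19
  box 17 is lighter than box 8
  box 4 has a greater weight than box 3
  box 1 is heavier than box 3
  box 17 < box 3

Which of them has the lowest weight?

box 8 is not least since box 17 < box 8; box 3 is not least since box 17 < box 3; box 9 is not least since box 3 < box 9; box 2 is not least since box 17 < box 2; box 18 is not least since box 2 < box 18; box 1 is not least since box 8 < box 1; box 4 is not least since box 3 < box 4; box 16 is not least since box 17 < box 16; box 19 is not least since box 9 < box 19; box 6 is not least since box 9 < box 6; box 15 is not least since box 3 < box 15; box 14 is not least since box 15 < box 14; box 7 is not least since box 4 < box 7.
Only box 17 has nothing below it, so box 17 is the lowest weight.

box 17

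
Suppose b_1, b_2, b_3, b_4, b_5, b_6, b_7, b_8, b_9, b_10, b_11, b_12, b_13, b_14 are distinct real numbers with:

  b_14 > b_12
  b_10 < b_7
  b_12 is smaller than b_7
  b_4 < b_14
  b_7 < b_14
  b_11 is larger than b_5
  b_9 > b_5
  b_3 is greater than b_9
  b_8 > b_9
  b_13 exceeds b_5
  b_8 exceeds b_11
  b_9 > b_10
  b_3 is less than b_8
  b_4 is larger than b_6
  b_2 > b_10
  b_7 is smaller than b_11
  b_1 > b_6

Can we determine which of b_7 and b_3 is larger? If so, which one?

undetermined

Following every chain through b_7: above b_7 we get b_14, b_11, b_8; below b_7 we get b_10, b_12.
b_3 is not reached, and no chain runs the other way from b_3 to b_7.
So the given relations leave the order of b_7 and b_3 undetermined.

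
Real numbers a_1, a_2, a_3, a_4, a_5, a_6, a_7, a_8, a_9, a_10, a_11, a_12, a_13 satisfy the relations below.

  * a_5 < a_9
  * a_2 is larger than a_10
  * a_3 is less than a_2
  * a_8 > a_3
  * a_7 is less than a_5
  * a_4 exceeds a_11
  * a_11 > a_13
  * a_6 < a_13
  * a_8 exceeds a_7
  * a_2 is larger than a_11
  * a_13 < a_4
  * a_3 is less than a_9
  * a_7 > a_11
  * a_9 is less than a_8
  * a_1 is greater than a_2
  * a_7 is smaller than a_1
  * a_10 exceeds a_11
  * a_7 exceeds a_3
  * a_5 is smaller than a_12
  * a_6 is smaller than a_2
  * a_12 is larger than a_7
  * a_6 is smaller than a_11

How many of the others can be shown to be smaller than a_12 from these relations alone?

6

Directly below a_12: a_7, a_5.
One step further: a_3, a_11 (4 so far).
One step further: a_6, a_13 (6 so far).
Nothing else is reachable below a_12; 6 in all.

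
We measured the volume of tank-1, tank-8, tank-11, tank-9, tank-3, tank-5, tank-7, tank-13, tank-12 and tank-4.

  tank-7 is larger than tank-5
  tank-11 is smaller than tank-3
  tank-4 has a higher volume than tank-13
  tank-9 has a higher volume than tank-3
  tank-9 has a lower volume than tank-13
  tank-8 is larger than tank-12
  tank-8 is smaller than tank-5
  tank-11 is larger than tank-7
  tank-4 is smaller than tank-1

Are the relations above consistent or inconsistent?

Every relation is compatible with tank-12 < tank-8 < tank-5 < tank-7 < tank-11 < tank-3 < tank-9 < tank-13 < tank-4 < tank-1; the set is consistent.

consistent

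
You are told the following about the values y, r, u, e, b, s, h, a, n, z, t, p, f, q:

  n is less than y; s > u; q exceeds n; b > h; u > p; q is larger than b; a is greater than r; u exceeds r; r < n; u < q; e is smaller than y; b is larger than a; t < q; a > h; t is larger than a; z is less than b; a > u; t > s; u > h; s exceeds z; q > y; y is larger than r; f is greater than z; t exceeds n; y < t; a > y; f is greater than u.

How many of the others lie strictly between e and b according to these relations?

Chaining upward from e reaches: y, a, t, q.
Chaining downward from b reaches: z, r, h, p, u, n, y, a.
Strictly between e and b are those in both lists: y, a — 2 elements.

2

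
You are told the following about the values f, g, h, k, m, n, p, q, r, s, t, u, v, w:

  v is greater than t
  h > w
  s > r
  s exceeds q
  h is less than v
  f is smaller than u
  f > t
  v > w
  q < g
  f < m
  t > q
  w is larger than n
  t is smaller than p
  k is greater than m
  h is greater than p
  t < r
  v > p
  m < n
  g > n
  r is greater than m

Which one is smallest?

q

Chaining upward from q: directly above it, t, g, s; then f, p, r, v; then m, u, h; then k, n; then w.
That covers every other element, and nothing is given below q, so q is the smallest.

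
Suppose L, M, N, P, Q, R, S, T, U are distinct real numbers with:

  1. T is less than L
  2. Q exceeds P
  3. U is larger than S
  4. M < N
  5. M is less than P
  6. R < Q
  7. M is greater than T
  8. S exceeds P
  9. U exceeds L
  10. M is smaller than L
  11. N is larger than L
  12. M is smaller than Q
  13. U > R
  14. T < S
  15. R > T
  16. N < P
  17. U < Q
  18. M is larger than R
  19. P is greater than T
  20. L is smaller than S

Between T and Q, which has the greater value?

Q

The relevant relations are T < R; R < M; M < L; L < N; N < P; P < S; S < U; U < Q.
Together: T < R < M < L < N < P < S < U < Q.
So T < Q; Q is the larger of the two.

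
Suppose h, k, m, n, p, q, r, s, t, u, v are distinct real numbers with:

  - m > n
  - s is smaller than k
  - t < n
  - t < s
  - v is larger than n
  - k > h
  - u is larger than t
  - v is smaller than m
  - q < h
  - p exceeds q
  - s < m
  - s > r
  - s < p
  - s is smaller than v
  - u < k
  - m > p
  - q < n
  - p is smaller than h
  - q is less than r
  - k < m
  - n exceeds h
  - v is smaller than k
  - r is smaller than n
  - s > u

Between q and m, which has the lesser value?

q

q < r < s < p < h < n < v < k < m, by transitivity through r, s, p, h, n, v, k.
So q < m; q is the smaller of the two.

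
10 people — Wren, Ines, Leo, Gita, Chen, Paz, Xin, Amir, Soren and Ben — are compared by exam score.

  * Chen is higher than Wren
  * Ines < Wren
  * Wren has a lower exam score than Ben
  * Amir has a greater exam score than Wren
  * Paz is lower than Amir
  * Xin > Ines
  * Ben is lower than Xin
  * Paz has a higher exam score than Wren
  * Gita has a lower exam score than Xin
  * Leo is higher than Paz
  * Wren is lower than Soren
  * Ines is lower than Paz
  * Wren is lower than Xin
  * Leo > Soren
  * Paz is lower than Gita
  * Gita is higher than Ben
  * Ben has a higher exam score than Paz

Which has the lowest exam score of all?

Ines

Chaining upward from Ines: directly above it, Wren, Paz, Xin; then Soren, Leo, Ben, Chen, Gita, Amir.
That covers every other element, and nothing is given below Ines, so Ines is the lowest exam score.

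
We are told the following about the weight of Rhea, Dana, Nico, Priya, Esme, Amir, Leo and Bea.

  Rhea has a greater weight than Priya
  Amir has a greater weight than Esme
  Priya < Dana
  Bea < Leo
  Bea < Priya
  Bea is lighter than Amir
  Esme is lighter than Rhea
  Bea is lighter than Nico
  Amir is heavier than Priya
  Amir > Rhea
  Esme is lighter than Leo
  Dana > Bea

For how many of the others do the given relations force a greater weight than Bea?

6

Directly above Bea: Leo, Priya, Dana, Nico, Amir.
One step further: Rhea (6 so far).
No other element is forced above Bea by the given relations, so the count is 6.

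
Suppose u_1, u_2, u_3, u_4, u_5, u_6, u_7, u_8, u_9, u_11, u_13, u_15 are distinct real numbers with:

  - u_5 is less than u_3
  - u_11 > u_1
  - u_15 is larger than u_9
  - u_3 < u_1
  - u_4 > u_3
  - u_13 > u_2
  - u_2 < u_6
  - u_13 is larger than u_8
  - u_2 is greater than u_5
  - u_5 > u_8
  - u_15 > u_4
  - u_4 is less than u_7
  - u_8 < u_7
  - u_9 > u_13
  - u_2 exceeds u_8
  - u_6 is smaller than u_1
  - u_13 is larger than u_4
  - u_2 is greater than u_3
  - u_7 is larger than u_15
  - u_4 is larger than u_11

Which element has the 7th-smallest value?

u_11

Chaining the given pairs: u_8 < u_5 < u_3 < u_2 < u_6 < u_1 < u_11 < u_4 < u_13 < u_9 < u_15 < u_7.
The 7th smallest is u_11.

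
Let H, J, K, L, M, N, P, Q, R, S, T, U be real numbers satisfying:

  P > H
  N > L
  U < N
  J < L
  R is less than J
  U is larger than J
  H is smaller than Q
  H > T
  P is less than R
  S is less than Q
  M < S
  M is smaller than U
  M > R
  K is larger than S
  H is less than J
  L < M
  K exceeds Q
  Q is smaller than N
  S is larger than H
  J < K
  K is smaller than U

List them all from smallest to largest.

T < H < P < R < J < L < M < S < Q < K < U < N

Nothing is placed below T, so it is least; from there T < H; H < P; P < R; R < J; J < L; L < M; M < S; S < Q; Q < K; K < U; U < N, each given directly.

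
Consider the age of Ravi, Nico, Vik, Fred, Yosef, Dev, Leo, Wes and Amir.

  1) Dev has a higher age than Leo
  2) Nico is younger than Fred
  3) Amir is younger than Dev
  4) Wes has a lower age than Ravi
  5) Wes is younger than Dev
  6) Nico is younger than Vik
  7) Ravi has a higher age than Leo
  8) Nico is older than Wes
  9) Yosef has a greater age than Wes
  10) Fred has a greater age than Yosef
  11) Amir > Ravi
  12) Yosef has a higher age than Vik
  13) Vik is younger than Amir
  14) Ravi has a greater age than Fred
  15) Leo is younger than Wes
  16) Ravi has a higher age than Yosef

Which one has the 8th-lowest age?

Piecing the relations together gives one ordering: Leo < Wes < Nico < Vik < Yosef < Fred < Ravi < Amir < Dev.
The 8th smallest is Amir.

Amir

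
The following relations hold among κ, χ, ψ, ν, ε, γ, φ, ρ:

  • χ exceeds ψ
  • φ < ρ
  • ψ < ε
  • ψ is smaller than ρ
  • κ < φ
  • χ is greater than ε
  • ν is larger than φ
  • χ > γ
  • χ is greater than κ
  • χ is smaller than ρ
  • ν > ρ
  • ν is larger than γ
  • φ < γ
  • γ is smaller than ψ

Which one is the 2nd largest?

Piecing the relations together gives one ordering: κ < φ < γ < ψ < ε < χ < ρ < ν.
Counting 2 from the largest end gives ρ.

ρ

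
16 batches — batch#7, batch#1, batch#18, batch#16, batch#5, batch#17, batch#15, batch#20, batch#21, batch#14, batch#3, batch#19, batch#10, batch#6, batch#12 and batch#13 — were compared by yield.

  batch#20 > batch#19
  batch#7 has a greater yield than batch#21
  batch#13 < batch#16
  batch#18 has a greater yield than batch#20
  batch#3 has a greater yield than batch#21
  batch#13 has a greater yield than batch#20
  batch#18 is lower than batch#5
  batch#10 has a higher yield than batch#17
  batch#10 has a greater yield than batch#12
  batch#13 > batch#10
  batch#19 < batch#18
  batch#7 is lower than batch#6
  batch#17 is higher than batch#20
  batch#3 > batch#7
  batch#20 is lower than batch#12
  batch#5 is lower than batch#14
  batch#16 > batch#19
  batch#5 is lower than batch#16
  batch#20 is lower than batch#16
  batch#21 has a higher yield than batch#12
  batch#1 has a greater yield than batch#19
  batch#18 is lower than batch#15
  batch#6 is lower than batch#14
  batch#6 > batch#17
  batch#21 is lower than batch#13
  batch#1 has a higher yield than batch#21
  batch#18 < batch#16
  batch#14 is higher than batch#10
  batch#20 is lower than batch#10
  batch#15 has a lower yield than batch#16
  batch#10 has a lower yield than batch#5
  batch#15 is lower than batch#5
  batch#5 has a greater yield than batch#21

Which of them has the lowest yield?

Chaining upward from batch#19: directly above it, batch#20, batch#18, batch#1, batch#16; then batch#12, batch#17, batch#10, batch#15, batch#5, batch#13; then batch#21, batch#6, batch#14; then batch#7, batch#3.
That covers every other element, and nothing is given below batch#19, so batch#19 is the lowest yield.

batch#19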